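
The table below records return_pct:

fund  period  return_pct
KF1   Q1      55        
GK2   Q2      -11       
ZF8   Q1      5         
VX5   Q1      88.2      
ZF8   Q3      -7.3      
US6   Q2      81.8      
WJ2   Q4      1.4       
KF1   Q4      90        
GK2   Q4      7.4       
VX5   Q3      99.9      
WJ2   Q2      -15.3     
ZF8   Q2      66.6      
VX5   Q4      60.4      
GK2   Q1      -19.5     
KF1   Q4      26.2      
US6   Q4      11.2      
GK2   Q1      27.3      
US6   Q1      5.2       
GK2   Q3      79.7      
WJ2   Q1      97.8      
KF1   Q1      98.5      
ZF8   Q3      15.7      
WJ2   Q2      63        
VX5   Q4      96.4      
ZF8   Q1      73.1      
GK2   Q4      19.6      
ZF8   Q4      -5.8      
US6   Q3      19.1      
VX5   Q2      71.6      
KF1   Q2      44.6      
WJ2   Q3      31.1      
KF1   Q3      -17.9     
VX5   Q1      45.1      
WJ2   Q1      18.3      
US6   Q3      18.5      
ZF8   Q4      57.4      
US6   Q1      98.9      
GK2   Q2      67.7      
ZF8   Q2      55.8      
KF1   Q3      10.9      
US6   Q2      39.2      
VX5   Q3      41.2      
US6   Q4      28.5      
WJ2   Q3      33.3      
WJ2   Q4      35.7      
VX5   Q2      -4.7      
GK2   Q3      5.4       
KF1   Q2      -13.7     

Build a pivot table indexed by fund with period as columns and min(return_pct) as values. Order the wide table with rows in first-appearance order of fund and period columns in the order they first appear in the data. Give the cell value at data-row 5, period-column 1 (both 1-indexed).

5.2

With rows in first-appearance order of fund, row 5 is fund=US6. period columns in first-appearance order: Q1, Q2, Q3, Q4; column 1 is Q1.
Long rows with fund=US6, period=Q1: min(5.2, 98.9) = 5.2.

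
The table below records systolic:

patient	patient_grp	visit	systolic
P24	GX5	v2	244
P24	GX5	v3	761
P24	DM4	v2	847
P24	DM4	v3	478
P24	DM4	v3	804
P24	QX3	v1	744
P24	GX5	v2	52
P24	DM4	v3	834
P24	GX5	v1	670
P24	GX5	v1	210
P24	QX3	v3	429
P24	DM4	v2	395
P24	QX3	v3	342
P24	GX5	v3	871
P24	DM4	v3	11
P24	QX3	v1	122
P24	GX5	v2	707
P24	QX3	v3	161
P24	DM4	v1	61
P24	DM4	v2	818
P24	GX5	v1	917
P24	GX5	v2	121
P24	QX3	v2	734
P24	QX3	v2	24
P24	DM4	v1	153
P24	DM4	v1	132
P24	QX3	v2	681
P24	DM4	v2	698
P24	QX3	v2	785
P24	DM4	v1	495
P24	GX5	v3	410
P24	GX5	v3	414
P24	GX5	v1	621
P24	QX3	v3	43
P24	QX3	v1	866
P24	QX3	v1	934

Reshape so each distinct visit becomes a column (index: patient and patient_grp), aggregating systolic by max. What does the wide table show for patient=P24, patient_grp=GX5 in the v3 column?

Rows with patient=P24, patient_grp=GX5 and visit=v3: systolic values are 761, 871, 410, 414.
max(761, 871, 410, 414) = 871.

871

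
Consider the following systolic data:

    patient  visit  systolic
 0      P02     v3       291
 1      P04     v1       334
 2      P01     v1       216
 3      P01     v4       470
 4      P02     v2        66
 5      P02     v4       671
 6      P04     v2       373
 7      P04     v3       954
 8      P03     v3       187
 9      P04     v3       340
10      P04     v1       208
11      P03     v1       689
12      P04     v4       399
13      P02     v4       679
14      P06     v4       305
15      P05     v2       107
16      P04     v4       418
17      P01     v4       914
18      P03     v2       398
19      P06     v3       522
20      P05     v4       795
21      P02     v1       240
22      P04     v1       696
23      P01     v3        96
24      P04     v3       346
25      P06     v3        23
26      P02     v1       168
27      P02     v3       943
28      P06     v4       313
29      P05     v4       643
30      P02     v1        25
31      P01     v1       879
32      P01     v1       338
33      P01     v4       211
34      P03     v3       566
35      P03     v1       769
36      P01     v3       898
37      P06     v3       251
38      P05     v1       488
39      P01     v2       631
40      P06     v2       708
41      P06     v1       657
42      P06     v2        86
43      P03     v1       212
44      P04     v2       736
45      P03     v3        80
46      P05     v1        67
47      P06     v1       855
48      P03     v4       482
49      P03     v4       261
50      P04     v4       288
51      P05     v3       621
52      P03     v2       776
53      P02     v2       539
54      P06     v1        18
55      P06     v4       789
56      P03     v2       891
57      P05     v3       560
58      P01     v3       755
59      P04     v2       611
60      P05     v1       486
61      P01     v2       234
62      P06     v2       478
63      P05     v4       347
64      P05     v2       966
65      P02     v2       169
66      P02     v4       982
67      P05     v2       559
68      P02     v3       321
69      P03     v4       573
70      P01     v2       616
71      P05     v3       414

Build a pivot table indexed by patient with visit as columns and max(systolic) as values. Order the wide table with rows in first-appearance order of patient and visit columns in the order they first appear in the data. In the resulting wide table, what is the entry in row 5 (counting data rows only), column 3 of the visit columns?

789

With rows in first-appearance order of patient, row 5 is patient=P06. visit columns in first-appearance order: v3, v1, v4, v2; column 3 is v4.
Long rows with patient=P06, visit=v4: max(305, 313, 789) = 789.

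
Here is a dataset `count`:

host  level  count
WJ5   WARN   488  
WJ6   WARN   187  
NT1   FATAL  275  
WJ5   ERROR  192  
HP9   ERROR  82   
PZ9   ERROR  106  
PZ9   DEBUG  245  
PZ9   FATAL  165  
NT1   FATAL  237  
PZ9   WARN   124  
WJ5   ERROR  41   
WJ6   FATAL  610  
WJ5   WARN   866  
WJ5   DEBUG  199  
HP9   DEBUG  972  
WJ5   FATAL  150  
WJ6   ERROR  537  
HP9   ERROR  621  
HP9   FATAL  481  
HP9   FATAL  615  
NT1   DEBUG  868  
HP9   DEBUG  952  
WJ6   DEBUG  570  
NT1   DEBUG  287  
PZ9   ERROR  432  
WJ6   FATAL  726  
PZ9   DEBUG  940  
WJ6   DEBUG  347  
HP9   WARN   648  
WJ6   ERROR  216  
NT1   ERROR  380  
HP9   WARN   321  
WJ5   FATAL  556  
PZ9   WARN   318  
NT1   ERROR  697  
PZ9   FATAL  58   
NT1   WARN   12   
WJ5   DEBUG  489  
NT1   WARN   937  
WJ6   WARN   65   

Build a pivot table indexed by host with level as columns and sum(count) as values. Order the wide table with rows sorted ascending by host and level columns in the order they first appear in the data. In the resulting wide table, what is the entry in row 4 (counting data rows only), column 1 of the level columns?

With rows sorted ascending by host, row 4 is host=WJ5. level columns in first-appearance order: WARN, FATAL, ERROR, DEBUG; column 1 is WARN.
Long rows with host=WJ5, level=WARN: 488 + 866 = 1354.

1354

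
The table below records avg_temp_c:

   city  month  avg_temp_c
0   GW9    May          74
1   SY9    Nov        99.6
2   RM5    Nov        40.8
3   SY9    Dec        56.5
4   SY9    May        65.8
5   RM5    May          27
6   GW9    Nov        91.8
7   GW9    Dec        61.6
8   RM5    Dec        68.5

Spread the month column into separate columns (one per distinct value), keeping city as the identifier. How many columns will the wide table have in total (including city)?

1 column for city plus 3 distinct month values → 4 columns.

4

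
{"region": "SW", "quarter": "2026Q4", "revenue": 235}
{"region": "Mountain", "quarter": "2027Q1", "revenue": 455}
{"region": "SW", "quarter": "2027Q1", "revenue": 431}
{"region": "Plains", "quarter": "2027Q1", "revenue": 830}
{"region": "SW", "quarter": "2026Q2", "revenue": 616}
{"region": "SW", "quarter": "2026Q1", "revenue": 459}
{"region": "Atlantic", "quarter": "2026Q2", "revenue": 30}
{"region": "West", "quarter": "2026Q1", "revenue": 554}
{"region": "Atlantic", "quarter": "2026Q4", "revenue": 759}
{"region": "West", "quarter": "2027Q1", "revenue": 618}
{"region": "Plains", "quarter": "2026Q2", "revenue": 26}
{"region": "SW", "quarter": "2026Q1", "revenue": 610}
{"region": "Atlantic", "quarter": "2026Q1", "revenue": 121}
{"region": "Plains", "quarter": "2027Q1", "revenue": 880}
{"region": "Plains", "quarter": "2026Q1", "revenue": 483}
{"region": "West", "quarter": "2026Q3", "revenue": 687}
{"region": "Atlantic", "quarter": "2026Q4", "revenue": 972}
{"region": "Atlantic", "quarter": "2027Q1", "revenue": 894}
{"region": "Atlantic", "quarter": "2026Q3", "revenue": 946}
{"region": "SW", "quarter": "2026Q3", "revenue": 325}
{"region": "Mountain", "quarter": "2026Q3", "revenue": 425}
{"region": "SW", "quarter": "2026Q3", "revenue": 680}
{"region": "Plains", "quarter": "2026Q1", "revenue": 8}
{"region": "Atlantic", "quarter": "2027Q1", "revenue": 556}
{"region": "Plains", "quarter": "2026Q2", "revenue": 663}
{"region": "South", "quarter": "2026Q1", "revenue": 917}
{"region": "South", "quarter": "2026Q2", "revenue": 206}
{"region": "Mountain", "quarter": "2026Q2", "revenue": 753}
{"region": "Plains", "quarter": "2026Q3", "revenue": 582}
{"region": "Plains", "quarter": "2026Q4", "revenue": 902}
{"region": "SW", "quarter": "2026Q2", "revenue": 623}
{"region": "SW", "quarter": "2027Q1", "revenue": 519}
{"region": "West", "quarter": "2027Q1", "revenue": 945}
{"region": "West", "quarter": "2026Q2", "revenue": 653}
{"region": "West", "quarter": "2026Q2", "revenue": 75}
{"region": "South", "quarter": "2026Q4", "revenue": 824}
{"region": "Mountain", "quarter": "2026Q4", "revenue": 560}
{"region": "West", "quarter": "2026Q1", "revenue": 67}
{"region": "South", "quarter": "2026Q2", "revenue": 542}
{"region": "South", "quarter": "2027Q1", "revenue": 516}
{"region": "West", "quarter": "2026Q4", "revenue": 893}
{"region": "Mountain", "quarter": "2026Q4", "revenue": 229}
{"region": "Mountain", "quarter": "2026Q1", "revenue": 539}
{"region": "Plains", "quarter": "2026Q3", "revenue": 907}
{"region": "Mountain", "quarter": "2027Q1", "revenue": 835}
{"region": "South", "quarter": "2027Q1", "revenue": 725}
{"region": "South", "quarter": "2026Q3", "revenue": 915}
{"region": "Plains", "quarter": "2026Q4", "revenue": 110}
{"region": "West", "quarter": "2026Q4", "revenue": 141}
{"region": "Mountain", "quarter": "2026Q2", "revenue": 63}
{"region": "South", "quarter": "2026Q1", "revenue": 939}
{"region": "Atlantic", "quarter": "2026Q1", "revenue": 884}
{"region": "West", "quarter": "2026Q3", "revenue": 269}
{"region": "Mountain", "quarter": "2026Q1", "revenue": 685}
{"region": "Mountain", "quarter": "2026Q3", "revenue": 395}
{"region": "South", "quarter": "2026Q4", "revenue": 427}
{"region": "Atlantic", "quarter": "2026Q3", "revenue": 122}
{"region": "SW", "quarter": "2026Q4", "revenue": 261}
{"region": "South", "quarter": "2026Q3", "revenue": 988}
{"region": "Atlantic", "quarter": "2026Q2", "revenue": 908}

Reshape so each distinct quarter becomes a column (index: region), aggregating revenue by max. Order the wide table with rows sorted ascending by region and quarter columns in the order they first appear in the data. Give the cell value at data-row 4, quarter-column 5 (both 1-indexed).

680

With rows sorted ascending by region, row 4 is region=SW. quarter columns in first-appearance order: 2026Q4, 2027Q1, 2026Q2, 2026Q1, 2026Q3; column 5 is 2026Q3.
Long rows with region=SW, quarter=2026Q3: max(325, 680) = 680.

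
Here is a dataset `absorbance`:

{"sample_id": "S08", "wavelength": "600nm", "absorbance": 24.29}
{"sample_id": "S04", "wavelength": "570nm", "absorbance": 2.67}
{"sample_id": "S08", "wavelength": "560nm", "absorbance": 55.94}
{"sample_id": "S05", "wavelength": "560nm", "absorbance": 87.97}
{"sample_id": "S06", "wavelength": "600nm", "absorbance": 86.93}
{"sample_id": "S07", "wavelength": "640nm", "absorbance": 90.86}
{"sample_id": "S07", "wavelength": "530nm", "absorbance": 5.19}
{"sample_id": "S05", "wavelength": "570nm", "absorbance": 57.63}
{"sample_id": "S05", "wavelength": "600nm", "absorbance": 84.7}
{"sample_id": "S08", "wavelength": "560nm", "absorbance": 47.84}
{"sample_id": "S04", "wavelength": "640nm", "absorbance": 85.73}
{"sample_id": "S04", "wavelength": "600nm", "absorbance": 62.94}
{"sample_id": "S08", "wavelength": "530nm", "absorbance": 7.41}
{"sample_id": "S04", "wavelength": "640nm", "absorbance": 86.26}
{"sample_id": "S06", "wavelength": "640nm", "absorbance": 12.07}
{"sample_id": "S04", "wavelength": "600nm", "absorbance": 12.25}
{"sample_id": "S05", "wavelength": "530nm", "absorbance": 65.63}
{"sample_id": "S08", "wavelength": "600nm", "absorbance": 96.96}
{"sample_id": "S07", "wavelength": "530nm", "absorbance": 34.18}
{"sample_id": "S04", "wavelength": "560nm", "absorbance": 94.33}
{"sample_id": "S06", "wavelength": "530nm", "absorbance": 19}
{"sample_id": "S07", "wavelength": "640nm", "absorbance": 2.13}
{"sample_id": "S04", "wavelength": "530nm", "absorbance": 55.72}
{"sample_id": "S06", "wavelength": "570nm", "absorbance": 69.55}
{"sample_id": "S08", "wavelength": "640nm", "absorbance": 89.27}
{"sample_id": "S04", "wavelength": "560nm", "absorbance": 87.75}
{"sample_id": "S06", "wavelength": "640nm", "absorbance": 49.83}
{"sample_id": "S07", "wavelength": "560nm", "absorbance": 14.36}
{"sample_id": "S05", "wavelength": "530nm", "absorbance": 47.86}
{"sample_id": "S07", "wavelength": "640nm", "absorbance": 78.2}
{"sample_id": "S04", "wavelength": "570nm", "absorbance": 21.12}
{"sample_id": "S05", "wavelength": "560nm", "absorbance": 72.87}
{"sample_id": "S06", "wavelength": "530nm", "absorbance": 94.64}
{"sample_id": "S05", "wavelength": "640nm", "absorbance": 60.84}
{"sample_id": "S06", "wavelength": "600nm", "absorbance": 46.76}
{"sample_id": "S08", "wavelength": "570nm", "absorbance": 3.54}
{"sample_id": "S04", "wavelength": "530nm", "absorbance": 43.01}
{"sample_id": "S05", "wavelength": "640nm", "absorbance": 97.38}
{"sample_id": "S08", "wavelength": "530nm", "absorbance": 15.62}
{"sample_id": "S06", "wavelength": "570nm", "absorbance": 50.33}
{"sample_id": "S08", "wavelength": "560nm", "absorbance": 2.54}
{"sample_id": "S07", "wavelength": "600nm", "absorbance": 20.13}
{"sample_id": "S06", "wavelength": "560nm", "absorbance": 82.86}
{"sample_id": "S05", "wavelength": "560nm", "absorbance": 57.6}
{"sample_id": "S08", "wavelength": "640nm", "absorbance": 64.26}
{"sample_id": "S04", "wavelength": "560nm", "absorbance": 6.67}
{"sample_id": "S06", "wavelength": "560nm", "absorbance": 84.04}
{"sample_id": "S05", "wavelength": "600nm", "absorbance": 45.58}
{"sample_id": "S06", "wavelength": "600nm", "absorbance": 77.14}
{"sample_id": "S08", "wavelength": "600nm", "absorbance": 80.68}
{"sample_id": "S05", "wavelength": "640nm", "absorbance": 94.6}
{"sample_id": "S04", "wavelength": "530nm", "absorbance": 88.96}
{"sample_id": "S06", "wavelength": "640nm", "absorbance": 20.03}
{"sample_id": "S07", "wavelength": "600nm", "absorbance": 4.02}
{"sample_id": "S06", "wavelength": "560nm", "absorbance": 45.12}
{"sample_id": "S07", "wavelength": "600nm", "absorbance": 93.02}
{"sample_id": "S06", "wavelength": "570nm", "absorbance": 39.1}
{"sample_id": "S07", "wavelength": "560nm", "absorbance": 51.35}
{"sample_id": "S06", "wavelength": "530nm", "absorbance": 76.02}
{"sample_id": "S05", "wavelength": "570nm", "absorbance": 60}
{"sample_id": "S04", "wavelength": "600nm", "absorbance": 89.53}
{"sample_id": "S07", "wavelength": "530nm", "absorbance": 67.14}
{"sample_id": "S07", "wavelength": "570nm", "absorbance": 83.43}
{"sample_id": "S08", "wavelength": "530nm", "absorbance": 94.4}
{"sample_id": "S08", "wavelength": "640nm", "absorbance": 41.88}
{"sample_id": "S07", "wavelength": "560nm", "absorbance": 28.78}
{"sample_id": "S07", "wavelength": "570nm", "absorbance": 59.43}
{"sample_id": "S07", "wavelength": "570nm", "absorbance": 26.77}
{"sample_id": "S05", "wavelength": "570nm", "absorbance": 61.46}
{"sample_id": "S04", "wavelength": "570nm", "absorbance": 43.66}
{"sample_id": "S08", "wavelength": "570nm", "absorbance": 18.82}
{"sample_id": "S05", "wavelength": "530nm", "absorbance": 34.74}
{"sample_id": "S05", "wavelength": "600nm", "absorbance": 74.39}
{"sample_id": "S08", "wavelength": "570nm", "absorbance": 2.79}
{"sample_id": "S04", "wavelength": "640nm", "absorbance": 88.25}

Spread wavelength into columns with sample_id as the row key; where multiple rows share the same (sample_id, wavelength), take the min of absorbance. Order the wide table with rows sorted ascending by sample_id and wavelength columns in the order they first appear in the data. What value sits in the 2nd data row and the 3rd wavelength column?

With rows sorted ascending by sample_id, row 2 is sample_id=S05. wavelength columns in first-appearance order: 600nm, 570nm, 560nm, 640nm, 530nm; column 3 is 560nm.
Long rows with sample_id=S05, wavelength=560nm: min(87.97, 72.87, 57.6) = 57.6.

57.6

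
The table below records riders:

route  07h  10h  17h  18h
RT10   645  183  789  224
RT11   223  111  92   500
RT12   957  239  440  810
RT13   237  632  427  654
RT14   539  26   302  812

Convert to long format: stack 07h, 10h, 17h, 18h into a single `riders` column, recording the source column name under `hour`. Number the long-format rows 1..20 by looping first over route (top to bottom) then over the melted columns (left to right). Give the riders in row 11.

20 rows total (5 × 4). Row 11: index ⌊(11-1)/4⌋ = 2 into route → RT12; (11-1) mod 4 = 2 into the melted columns → 17h.
So row 11 is (RT12, 17h, 440); riders = 440.

440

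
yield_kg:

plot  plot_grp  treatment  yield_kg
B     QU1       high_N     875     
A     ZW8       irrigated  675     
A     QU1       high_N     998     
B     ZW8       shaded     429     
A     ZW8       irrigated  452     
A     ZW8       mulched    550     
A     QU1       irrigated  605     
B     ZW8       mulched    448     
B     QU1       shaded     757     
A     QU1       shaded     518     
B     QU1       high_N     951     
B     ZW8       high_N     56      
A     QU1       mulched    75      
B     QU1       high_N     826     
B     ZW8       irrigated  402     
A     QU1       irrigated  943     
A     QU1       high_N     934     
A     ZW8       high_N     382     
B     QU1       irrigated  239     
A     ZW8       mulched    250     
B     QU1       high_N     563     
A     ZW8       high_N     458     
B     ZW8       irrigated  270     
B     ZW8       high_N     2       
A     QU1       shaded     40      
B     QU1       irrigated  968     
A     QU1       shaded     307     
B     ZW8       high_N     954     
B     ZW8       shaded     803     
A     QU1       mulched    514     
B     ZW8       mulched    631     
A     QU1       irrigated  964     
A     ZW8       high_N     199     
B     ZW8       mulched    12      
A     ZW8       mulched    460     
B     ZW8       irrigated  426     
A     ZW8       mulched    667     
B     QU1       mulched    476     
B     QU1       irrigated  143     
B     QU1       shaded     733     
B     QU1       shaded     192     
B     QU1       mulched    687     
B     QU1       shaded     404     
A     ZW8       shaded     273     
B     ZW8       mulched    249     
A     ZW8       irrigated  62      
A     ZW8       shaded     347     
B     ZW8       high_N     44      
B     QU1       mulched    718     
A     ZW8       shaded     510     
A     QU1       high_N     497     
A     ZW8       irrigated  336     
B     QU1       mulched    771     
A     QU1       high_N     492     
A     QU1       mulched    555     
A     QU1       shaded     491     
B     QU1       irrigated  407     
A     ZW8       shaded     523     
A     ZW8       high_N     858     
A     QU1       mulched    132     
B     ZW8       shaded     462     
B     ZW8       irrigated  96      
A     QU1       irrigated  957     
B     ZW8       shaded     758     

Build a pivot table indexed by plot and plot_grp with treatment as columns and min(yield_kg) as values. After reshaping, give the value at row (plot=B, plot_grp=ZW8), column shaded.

429

Rows with plot=B, plot_grp=ZW8 and treatment=shaded: yield_kg values are 429, 803, 462, 758.
min(429, 803, 462, 758) = 429.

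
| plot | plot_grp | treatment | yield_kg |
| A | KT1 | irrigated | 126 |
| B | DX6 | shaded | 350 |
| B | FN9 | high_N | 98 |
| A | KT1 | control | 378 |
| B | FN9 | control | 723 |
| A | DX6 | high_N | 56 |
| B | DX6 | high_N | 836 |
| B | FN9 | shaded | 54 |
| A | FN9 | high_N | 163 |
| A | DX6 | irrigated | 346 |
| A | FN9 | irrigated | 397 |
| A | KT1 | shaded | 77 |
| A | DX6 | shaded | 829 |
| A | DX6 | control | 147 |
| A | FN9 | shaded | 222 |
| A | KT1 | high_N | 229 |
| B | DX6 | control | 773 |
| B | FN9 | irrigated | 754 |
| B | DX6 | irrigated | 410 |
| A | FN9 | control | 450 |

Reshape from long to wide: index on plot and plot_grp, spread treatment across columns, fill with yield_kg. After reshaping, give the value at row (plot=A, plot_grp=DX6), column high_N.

56

Wide layout: rows indexed by plot and plot_grp, columns are the 4 distinct treatment values (irrigated, shaded, high_N, control).
Cell (plot=A, plot_grp=DX6, treatment=high_N) draws from the long row where plot=A, plot_grp=DX6 and treatment=high_N, which has yield_kg=56.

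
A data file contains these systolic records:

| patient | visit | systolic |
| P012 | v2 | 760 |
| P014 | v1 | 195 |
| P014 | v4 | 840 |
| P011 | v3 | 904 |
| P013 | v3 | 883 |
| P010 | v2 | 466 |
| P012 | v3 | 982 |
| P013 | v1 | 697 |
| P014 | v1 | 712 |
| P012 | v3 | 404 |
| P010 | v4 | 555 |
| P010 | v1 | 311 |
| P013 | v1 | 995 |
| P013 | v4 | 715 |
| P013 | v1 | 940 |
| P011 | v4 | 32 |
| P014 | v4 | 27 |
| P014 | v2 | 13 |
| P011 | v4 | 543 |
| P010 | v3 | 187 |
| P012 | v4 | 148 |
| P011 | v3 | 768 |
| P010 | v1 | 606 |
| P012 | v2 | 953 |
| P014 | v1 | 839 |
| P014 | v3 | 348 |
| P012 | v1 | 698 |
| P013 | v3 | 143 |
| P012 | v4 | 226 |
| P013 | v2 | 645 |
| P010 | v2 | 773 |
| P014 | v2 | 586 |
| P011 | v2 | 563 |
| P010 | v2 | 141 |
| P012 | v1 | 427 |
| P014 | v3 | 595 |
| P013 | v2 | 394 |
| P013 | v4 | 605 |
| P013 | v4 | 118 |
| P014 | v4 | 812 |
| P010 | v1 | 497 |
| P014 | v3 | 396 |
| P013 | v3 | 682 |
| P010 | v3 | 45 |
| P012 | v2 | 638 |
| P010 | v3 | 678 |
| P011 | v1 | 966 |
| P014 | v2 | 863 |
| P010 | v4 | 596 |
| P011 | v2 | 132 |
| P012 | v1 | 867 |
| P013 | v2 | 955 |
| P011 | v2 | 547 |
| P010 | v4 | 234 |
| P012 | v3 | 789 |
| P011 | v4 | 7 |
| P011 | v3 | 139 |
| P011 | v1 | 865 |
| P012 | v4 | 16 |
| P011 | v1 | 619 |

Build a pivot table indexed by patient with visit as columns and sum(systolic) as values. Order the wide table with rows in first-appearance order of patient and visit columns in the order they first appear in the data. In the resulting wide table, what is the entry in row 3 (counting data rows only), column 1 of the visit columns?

With rows in first-appearance order of patient, row 3 is patient=P011. visit columns in first-appearance order: v2, v1, v4, v3; column 1 is v2.
Long rows with patient=P011, visit=v2: 563 + 132 + 547 = 1242.

1242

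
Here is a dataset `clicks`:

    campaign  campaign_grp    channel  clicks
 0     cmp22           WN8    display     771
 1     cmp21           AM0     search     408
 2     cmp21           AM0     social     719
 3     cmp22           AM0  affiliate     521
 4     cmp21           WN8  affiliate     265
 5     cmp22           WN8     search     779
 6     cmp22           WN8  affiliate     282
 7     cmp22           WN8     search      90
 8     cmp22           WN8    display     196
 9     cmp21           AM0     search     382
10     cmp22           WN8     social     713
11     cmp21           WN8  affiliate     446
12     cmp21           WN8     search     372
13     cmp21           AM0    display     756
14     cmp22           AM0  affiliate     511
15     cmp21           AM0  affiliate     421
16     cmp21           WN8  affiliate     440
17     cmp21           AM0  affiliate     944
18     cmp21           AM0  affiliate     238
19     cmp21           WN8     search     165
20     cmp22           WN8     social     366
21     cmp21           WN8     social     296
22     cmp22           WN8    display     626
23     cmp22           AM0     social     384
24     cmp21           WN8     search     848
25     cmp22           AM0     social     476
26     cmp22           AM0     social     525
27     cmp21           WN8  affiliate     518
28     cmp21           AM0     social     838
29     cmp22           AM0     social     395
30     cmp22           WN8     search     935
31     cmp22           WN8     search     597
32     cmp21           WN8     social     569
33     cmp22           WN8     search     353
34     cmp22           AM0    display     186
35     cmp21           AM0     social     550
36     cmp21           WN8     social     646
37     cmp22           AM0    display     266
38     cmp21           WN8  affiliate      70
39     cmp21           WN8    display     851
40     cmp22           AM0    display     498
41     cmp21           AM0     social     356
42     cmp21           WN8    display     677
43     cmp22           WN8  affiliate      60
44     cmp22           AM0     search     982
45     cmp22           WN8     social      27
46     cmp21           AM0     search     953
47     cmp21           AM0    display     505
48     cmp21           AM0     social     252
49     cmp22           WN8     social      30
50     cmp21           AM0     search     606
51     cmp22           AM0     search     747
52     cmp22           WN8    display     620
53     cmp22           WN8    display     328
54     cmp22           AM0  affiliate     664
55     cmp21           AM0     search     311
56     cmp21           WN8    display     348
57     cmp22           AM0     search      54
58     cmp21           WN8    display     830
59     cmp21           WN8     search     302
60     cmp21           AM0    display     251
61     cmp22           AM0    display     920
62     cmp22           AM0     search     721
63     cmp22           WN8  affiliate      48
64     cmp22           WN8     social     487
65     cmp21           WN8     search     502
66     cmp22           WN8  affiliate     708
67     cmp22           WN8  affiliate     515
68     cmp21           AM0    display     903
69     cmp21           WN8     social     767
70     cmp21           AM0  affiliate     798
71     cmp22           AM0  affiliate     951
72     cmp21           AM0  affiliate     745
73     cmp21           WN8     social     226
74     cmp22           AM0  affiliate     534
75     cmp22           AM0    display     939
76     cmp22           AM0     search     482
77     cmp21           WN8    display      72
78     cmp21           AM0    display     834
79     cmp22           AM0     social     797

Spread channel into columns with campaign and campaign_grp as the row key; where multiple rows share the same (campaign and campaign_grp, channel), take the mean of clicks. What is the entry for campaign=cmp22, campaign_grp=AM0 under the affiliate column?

636.20

Rows with campaign=cmp22, campaign_grp=AM0 and channel=affiliate: clicks values are 521, 511, 664, 951, 534.
(521 + 511 + 664 + 951 + 534) / 5 = 636.20.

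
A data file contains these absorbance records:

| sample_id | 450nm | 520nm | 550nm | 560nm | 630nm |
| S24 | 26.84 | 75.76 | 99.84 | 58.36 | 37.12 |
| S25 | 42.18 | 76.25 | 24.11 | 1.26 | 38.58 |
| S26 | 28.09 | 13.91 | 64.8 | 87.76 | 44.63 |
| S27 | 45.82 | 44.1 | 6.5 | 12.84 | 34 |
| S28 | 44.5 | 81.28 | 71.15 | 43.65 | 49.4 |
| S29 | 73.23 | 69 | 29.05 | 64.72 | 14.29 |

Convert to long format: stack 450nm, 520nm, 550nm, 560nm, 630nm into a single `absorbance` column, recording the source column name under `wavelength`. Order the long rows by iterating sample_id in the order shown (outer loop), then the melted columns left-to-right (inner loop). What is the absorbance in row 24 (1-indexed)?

43.65

30 rows total (6 × 5). Row 24: index ⌊(24-1)/5⌋ = 4 into sample_id → S28; (24-1) mod 5 = 3 into the melted columns → 560nm.
So row 24 is (S28, 560nm, 43.65); absorbance = 43.65.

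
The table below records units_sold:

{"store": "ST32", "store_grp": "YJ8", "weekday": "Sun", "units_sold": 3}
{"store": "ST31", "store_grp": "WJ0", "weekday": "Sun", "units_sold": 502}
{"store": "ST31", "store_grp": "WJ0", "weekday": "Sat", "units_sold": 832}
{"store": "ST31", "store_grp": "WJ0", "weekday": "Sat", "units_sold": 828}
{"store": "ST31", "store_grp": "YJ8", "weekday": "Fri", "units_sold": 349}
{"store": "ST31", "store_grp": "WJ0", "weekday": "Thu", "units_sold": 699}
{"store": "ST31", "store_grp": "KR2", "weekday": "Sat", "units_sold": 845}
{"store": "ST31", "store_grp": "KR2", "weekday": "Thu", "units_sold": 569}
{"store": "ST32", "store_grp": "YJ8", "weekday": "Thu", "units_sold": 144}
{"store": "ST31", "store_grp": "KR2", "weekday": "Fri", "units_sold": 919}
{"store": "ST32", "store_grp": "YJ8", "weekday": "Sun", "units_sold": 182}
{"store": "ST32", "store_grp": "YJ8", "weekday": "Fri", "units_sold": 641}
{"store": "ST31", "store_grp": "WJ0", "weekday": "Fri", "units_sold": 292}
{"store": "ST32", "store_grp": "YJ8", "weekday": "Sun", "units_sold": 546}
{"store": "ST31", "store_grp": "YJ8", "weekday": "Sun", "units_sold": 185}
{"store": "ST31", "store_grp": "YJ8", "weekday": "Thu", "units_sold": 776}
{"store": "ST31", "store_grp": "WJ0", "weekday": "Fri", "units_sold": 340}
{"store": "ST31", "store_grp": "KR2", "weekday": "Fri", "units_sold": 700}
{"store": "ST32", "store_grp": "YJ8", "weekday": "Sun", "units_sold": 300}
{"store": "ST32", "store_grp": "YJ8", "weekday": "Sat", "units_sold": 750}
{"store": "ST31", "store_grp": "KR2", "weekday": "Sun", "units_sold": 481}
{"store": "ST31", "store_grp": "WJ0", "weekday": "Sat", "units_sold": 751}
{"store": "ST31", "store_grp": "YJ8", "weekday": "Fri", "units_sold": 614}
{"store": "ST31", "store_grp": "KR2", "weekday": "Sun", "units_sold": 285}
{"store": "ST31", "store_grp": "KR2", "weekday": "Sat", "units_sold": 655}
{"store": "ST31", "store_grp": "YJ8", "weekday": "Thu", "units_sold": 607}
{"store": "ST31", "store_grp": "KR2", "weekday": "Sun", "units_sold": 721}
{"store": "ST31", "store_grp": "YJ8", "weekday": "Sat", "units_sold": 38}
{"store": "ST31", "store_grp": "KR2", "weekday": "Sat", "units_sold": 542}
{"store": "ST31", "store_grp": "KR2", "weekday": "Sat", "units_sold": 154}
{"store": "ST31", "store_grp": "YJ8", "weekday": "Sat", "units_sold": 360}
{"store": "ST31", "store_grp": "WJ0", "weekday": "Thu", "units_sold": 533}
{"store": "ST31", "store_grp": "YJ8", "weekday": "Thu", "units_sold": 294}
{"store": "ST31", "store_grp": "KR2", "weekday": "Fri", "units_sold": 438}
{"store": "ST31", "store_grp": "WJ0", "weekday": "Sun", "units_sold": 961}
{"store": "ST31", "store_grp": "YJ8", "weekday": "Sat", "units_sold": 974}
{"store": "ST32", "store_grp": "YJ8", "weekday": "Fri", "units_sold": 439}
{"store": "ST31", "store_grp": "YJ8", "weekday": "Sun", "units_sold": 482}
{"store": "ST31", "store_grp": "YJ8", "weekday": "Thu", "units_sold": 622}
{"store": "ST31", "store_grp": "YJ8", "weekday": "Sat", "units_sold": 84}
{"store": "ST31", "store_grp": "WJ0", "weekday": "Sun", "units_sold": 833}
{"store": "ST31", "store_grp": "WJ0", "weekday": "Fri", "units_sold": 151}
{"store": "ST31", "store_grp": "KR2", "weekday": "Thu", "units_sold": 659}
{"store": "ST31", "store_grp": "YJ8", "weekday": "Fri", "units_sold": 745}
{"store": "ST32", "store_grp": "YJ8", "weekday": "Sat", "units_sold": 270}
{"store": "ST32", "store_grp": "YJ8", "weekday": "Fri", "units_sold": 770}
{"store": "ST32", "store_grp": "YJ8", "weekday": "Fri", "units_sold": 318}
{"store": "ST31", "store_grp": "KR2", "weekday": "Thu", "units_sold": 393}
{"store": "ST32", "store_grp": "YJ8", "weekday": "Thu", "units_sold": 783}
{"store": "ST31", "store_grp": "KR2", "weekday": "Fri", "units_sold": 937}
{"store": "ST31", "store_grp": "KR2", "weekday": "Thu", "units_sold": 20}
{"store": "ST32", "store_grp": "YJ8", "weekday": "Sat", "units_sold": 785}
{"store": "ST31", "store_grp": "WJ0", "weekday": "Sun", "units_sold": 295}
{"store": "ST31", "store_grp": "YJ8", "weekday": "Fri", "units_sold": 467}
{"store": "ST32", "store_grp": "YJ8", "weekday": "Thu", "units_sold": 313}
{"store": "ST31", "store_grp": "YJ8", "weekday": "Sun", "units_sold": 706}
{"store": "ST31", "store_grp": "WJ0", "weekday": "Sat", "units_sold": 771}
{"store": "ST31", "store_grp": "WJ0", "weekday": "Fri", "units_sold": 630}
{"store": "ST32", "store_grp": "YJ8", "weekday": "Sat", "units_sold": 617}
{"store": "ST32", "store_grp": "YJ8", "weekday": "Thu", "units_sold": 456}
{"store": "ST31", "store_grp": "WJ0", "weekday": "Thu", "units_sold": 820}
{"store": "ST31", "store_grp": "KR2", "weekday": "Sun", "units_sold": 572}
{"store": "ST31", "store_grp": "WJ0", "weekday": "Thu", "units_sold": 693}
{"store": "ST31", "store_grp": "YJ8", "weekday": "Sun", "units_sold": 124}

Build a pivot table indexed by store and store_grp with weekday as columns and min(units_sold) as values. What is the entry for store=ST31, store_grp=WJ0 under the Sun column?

Rows with store=ST31, store_grp=WJ0 and weekday=Sun: units_sold values are 502, 961, 833, 295.
min(502, 961, 833, 295) = 295.

295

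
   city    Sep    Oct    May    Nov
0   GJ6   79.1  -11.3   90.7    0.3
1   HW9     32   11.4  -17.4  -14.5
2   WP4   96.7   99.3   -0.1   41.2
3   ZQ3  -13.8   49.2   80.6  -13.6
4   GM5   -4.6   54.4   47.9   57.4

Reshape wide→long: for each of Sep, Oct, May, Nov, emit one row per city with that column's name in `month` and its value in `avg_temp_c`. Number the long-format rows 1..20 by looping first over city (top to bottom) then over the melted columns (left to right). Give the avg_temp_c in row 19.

20 rows total (5 × 4). Row 19: index ⌊(19-1)/4⌋ = 4 into city → GM5; (19-1) mod 4 = 2 into the melted columns → May.
So row 19 is (GM5, May, 47.9); avg_temp_c = 47.9.

47.9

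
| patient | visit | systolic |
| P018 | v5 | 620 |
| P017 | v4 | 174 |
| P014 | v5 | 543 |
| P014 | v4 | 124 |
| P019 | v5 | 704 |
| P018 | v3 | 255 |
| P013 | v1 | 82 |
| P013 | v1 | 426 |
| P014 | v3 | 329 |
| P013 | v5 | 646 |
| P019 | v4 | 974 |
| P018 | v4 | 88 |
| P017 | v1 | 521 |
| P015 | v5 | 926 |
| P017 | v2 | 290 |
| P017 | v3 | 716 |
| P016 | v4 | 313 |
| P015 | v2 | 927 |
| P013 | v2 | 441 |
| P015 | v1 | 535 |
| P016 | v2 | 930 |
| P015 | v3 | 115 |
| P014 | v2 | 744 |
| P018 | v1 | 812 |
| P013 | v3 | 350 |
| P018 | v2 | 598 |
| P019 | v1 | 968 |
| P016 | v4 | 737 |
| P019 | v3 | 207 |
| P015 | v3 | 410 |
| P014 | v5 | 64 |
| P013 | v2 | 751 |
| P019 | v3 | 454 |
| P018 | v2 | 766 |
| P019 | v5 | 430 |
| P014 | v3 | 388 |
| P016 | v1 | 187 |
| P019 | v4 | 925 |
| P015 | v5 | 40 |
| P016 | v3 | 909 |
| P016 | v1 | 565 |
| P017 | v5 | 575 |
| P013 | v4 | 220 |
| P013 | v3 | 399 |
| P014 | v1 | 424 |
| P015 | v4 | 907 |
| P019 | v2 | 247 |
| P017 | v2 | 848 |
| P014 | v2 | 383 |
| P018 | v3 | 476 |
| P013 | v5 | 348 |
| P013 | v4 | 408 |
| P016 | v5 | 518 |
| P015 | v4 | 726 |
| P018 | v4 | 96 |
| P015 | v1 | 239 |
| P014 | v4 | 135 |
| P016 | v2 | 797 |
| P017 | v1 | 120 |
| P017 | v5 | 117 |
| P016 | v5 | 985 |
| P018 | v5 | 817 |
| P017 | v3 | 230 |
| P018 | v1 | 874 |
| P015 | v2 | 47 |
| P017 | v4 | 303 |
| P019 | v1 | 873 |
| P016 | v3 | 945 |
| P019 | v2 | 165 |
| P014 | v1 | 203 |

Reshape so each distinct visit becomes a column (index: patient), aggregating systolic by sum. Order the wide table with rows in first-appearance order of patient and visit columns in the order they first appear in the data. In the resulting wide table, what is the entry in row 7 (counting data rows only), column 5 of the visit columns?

1727

With rows in first-appearance order of patient, row 7 is patient=P016. visit columns in first-appearance order: v5, v4, v3, v1, v2; column 5 is v2.
Long rows with patient=P016, visit=v2: 930 + 797 = 1727.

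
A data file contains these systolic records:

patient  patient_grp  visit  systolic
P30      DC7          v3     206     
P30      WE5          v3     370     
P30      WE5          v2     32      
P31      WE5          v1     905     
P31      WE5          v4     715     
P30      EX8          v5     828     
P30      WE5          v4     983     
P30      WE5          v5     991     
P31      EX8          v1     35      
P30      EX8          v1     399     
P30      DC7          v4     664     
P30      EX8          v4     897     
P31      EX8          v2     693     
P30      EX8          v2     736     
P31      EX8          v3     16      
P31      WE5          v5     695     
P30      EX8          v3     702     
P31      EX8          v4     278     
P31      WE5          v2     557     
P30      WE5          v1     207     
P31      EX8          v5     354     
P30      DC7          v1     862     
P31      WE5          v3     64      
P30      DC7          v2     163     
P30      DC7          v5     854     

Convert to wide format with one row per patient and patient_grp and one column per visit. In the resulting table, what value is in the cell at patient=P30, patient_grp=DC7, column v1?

Wide layout: rows indexed by patient and patient_grp, columns are the 5 distinct visit values (v3, v2, v1, v4, v5).
Cell (patient=P30, patient_grp=DC7, visit=v1) draws from the long row where patient=P30, patient_grp=DC7 and visit=v1, which has systolic=862.

862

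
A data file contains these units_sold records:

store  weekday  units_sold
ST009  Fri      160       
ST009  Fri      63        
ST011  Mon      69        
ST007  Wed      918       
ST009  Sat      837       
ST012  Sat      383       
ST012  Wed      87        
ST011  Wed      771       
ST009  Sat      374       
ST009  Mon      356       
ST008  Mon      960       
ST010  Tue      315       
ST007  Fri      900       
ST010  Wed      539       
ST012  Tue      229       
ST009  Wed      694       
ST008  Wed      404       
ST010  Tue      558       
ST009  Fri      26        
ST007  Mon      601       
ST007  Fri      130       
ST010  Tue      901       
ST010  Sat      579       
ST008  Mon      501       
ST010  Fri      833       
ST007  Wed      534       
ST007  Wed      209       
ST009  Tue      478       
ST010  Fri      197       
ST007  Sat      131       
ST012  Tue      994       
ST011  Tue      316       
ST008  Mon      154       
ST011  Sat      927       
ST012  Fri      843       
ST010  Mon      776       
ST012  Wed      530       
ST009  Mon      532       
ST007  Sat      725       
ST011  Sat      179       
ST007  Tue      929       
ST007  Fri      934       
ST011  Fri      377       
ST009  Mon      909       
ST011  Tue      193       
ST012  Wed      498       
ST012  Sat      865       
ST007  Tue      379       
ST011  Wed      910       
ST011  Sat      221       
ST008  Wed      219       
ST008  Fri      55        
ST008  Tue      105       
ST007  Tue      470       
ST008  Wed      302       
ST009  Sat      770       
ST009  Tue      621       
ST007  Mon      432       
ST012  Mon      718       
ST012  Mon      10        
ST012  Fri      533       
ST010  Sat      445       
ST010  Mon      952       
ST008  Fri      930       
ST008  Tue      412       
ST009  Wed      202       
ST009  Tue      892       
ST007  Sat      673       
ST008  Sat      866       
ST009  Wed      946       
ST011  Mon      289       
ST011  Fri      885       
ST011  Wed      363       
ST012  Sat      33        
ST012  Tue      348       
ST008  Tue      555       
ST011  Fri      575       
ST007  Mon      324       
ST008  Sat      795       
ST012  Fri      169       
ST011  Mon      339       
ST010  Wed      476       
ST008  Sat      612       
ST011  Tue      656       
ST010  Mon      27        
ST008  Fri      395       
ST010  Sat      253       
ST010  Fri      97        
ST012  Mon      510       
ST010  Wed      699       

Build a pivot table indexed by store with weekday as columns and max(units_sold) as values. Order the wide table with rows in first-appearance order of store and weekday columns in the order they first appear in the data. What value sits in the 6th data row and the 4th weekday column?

579

With rows in first-appearance order of store, row 6 is store=ST010. weekday columns in first-appearance order: Fri, Mon, Wed, Sat, Tue; column 4 is Sat.
Long rows with store=ST010, weekday=Sat: max(579, 445, 253) = 579.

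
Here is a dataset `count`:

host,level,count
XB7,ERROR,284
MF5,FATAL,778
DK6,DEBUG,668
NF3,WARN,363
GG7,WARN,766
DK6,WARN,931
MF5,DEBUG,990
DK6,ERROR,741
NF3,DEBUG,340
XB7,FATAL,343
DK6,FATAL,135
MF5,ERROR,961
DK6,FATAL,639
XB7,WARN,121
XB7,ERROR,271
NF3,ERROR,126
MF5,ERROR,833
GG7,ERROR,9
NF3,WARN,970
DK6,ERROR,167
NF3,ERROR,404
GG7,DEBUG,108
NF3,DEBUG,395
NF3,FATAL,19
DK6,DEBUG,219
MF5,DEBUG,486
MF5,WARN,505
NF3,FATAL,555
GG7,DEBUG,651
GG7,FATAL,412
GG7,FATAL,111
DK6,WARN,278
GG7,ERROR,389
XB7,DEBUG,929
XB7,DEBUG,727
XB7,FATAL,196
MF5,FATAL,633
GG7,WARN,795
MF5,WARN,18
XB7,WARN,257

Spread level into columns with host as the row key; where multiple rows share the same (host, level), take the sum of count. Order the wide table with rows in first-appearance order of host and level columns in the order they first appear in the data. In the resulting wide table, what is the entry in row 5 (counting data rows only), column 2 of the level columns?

With rows in first-appearance order of host, row 5 is host=GG7. level columns in first-appearance order: ERROR, FATAL, DEBUG, WARN; column 2 is FATAL.
Long rows with host=GG7, level=FATAL: 412 + 111 = 523.

523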